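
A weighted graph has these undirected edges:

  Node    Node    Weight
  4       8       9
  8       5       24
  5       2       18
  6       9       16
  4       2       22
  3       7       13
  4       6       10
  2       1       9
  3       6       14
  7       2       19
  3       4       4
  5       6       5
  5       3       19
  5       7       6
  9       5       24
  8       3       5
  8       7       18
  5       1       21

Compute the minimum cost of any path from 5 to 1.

Running Dijkstra from 5:
5: 0
6: 5  (via 5)
7: 6  (via 5)
4: 15  (via 6)
2: 18  (via 5)
3: 19  (via 5)
1: 21  (via 5)
Shortest route: 5–1 = 21.

21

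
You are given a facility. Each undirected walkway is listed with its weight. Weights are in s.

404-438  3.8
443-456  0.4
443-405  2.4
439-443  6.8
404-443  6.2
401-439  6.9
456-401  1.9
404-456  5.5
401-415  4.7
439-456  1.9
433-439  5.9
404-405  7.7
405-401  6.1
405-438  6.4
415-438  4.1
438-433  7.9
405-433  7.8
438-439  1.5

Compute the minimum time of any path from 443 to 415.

7 s

Shortest distances from 443:
443: 0
456: 0.4  (via 443)
439: 2.3  (via 456)
401: 2.3  (via 456)
405: 2.4  (via 443)
438: 3.8  (via 439)
404: 5.9  (via 456)
415: 7  (via 401)
Shortest route: 443 → 456 → 401 → 415 = 7 s.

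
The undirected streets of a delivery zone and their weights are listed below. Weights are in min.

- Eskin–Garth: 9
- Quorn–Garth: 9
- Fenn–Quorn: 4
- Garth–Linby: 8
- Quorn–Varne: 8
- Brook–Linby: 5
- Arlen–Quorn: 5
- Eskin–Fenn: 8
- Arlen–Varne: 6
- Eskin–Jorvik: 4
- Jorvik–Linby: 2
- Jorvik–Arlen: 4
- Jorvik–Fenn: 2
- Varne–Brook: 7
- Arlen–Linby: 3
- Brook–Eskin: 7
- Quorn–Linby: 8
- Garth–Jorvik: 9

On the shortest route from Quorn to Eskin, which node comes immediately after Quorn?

Compare a few routes:
Quorn → Fenn → Eskin: 4+8 = 12
Quorn → Arlen → Jorvik → Eskin: 5+4+4 = 13
Quorn → Fenn → Jorvik → Eskin: 4+2+4 = 10
The minimum is 10 min via Quorn → Fenn → Jorvik → Eskin.
So from Quorn the first move is to Fenn.

Fenn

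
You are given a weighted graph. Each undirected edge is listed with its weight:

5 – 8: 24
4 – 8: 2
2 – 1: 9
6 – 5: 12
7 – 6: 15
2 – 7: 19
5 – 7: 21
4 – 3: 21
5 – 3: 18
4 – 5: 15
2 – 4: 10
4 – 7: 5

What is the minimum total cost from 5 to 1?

34

Shortest distances from 5:
5: 0
6: 12  (via 5)
4: 15  (via 5)
8: 17  (via 4)
3: 18  (via 5)
7: 20  (via 4)
2: 25  (via 4)
1: 34  (via 2)
Shortest route: 5 → 4 → 2 → 1 = 34.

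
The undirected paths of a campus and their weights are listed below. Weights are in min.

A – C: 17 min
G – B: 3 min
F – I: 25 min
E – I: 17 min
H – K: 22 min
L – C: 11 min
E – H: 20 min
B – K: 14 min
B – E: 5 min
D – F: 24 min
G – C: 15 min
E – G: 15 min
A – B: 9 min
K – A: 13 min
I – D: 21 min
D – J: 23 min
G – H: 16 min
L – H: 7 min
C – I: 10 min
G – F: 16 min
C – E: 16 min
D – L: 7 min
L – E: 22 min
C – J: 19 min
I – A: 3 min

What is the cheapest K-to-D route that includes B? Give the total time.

47 min

Best K to B: K → B costing 14
Shortest B→D: B → A → I → D = 33
Total via B: 14 + 33 = 47 min.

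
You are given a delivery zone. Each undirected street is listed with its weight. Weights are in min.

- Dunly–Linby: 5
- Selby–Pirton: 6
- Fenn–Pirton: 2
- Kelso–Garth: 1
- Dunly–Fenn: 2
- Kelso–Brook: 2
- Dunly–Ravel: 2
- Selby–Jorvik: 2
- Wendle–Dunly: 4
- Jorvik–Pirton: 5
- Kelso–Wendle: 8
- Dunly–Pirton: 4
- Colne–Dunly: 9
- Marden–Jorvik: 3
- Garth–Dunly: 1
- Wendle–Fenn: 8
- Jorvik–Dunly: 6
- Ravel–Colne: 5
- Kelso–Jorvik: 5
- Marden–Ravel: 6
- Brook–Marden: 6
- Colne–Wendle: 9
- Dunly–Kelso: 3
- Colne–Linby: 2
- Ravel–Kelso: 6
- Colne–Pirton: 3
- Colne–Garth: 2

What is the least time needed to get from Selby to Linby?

Candidate routes:
Selby - Pirton - Colne - Linby: 6+3+2 = 11
Selby - Jorvik - Kelso - Garth - Colne - Linby: 2+5+1+2+2 = 12
Selby - Jorvik - Pirton - Colne - Linby: 2+5+3+2 = 12
Cheapest is Selby - Pirton - Colne - Linby at 11 min.

11 min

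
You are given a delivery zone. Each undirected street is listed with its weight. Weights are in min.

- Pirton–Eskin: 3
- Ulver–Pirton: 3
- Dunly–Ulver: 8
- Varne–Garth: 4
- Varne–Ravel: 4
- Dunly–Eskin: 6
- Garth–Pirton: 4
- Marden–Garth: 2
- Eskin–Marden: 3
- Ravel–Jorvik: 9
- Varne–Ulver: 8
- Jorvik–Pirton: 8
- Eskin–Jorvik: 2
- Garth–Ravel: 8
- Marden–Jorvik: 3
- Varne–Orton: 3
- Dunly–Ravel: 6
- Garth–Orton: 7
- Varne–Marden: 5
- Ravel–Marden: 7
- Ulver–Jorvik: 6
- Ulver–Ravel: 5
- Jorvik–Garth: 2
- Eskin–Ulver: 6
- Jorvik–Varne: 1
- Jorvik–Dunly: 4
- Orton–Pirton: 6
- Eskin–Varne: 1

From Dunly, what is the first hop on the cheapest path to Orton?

Candidate routes:
Dunly–Jorvik–Varne–Orton: 4+1+3 = 8
Dunly–Jorvik–Eskin–Varne–Orton: 4+2+1+3 = 10
Cheapest is Dunly–Jorvik–Varne–Orton at 8 min.
So from Dunly the first move is to Jorvik.

Jorvik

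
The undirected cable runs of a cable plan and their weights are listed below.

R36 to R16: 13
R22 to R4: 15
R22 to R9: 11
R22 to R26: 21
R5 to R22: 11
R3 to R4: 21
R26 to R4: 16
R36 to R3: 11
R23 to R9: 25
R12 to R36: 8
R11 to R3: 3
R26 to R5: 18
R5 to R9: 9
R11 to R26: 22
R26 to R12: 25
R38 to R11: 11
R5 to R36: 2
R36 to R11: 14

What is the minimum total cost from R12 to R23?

44

Enumerating some paths:
R12 → R26 → R22 → R9 → R23: 25+21+11+25 = 82
R12 → R26 → R5 → R9 → R23: 25+18+9+25 = 77
R12 → R36 → R5 → R9 → R23: 8+2+9+25 = 44
R12 → R36 → R5 → R22 → R9 → R23: 8+2+11+11+25 = 57
The minimum is 44 via R12 → R36 → R5 → R9 → R23.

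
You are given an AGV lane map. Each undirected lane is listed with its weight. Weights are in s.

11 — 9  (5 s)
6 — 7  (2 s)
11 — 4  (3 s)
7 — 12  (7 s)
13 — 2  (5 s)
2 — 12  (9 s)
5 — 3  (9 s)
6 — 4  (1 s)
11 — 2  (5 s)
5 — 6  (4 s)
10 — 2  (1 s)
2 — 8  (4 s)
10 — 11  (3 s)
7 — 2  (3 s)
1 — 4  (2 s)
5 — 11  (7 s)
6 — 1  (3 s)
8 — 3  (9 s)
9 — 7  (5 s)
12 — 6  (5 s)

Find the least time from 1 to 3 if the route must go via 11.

21 s

Best 1 to 11: 1–4–11 costing 5
Best 11 to 3: 11–5–3 costing 16
Total via 11: 5 + 16 = 21 s.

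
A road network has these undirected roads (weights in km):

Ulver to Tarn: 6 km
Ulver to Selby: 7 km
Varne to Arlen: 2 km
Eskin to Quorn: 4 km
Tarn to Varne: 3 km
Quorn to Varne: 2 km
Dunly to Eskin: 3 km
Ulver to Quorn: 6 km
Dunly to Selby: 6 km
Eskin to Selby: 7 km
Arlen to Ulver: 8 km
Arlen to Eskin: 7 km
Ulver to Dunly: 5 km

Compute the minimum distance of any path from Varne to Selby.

13 km

Compare a few routes:
Varne → Quorn → Eskin → Selby: 2+4+7 = 13
Varne → Quorn → Eskin → Dunly → Selby: 2+4+3+6 = 15
The minimum is 13 km via Varne → Quorn → Eskin → Selby.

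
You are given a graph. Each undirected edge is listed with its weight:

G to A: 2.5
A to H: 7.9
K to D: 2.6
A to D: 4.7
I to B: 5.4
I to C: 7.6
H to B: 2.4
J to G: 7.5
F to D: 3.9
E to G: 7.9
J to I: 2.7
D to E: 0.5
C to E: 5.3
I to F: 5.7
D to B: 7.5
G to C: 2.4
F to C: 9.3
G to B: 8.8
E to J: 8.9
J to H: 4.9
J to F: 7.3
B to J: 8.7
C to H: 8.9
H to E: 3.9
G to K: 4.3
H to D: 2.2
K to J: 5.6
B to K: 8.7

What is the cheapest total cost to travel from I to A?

12.5

Enumerating some paths:
I → J → H → D → A: 2.7+4.9+2.2+4.7 = 14.5
I → F → D → A: 5.7+3.9+4.7 = 14.3
I → J → G → A: 2.7+7.5+2.5 = 12.7
I → C → G → A: 7.6+2.4+2.5 = 12.5
Cheapest is I → C → G → A at 12.5.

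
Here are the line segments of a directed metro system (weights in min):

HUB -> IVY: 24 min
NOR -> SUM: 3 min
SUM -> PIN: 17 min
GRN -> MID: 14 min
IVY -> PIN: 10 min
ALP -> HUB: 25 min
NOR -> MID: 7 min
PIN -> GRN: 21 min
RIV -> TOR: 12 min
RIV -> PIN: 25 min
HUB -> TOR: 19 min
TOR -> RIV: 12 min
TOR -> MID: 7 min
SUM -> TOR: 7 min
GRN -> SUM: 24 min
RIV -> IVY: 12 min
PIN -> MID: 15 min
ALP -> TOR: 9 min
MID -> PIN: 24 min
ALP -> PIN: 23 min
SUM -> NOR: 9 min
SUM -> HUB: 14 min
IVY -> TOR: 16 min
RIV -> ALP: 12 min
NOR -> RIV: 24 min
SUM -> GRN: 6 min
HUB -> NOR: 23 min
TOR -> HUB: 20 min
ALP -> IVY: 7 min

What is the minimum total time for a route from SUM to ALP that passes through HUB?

57 min

Shortest SUM→HUB: SUM–HUB = 14
Shortest HUB→ALP: HUB–TOR–RIV–ALP = 43
Total via HUB: 14 + 43 = 57 min.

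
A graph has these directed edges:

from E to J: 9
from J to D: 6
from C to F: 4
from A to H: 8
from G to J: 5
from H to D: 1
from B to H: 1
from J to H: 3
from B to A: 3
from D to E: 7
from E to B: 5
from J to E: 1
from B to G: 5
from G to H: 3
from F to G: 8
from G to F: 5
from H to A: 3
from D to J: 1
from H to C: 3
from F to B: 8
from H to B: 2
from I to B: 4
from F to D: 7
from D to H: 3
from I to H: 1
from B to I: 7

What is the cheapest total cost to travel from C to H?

13

Shortest distances from C:
C: 0
F: 4  (via C)
D: 11  (via F)
B: 12  (via F)
G: 12  (via F)
J: 12  (via D)
E: 13  (via J)
H: 13  (via B)
Shortest route: C–F–B–H = 13.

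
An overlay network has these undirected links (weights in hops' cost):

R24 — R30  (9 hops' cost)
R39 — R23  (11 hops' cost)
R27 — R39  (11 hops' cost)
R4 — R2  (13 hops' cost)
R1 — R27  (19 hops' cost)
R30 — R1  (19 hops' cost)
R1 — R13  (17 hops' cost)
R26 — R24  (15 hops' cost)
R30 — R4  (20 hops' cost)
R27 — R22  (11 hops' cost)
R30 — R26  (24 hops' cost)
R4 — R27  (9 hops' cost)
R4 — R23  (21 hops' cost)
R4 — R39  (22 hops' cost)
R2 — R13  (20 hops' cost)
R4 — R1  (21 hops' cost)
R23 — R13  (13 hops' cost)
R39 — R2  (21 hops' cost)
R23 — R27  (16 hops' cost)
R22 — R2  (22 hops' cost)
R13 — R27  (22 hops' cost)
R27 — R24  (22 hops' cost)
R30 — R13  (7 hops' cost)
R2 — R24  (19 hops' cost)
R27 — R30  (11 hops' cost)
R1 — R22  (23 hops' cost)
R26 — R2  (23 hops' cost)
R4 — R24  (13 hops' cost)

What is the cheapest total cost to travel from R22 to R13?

Enumerating some paths:
R22 - R27 - R30 - R13: 11+11+7 = 29
R22 - R27 - R13: 11+22 = 33
Cheapest is R22 - R27 - R30 - R13 at 29 hops' cost.

29 hops' cost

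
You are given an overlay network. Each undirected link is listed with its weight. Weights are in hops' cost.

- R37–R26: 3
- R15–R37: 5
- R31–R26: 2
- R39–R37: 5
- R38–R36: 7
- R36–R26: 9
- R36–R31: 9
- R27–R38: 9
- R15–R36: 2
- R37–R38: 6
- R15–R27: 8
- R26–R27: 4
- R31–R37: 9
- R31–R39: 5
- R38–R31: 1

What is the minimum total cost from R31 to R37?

5 hops' cost

Shortest distances from R31:
R31: 0
R38: 1  (via R31)
R26: 2  (via R31)
R37: 5  (via R26)
Shortest route: R31–R26–R37 = 5 hops' cost.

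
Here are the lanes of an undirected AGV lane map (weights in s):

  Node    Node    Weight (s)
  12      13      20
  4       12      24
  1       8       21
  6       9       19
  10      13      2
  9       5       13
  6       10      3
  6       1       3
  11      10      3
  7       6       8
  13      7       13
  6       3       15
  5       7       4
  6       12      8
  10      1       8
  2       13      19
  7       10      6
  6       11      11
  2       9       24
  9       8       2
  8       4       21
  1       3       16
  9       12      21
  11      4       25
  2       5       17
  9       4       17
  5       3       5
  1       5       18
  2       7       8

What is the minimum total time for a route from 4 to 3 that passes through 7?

Best 4 to 7: 4–11–10–7 costing 34
Shortest 7→3: 7–5–3 = 9
Total via 7: 34 + 9 = 43 s.

43 s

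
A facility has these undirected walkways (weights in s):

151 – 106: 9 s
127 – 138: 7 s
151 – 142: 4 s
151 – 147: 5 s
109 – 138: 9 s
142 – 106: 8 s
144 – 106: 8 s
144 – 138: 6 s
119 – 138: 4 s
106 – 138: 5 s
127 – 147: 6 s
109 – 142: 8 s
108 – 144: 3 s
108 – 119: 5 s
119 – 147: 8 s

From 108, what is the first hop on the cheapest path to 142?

Candidate routes:
108 → 119 → 147 → 151 → 142: 5+8+5+4 = 22
108 → 144 → 106 → 142: 3+8+8 = 19
The minimum is 19 s via 108 → 144 → 106 → 142.
So from 108 the first move is to 144.

144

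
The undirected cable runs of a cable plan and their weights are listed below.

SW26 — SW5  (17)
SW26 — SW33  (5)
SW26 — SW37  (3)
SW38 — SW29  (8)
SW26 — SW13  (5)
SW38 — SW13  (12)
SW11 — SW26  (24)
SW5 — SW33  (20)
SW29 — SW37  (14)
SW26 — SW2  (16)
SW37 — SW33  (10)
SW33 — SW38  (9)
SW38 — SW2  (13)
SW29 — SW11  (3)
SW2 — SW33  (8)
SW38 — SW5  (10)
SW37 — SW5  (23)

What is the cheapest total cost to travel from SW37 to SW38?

17

Enumerating some paths:
SW37 → SW26 → SW33 → SW38: 3+5+9 = 17
SW37 → SW29 → SW38: 14+8 = 22
SW37 → SW26 → SW13 → SW38: 3+5+12 = 20
SW37 → SW33 → SW38: 10+9 = 19
Cheapest is SW37 → SW26 → SW33 → SW38 at 17.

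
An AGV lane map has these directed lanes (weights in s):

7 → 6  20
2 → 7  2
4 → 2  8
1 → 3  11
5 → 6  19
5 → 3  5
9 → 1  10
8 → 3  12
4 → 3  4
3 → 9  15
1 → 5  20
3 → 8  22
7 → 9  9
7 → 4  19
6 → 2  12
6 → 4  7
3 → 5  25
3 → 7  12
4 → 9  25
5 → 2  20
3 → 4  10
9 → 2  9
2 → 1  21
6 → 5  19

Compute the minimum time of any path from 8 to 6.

44 s

Settle nodes by increasing distance from 8:
8: 0
3: 12  (via 8)
4: 22  (via 3)
7: 24  (via 3)
9: 27  (via 3)
2: 30  (via 4)
1: 37  (via 9)
5: 37  (via 3)
6: 44  (via 7)
Shortest route: 8 → 3 → 7 → 6 = 44 s.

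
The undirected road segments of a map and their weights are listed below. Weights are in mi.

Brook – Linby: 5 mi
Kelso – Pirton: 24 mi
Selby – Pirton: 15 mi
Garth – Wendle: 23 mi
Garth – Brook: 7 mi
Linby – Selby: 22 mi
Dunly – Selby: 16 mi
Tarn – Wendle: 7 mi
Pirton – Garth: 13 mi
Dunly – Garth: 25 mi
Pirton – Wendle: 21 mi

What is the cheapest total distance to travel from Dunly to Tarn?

Enumerating some paths:
Dunly–Selby–Pirton–Wendle–Tarn: 16+15+21+7 = 59
Dunly–Garth–Wendle–Tarn: 25+23+7 = 55
Cheapest is Dunly–Garth–Wendle–Tarn at 55 mi.

55 mi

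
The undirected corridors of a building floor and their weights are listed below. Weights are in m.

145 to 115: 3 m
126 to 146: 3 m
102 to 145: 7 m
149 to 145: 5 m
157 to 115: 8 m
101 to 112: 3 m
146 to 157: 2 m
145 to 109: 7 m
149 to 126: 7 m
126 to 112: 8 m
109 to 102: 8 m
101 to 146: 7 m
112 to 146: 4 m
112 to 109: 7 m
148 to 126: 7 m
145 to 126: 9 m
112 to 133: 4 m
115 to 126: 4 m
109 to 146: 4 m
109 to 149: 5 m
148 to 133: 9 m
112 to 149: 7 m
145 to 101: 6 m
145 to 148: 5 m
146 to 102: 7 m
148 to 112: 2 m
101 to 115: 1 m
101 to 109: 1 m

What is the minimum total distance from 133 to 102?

Settle nodes by increasing distance from 133:
133: 0
112: 4  (via 133)
148: 6  (via 112)
101: 7  (via 112)
109: 8  (via 101)
115: 8  (via 101)
146: 8  (via 112)
157: 10  (via 146)
145: 11  (via 148)
149: 11  (via 112)
126: 11  (via 146)
102: 15  (via 146)
Shortest route: 133 → 112 → 146 → 102 = 15 m.

15 m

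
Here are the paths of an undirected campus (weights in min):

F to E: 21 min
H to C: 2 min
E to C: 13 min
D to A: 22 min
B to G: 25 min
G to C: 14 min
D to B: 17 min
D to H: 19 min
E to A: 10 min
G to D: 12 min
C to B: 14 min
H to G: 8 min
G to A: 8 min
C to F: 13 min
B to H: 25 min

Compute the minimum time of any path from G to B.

Shortest distances from G:
G: 0
A: 8  (via G)
H: 8  (via G)
C: 10  (via H)
D: 12  (via G)
E: 18  (via A)
F: 23  (via C)
B: 24  (via C)
Shortest route: G–H–C–B = 24 min.

24 min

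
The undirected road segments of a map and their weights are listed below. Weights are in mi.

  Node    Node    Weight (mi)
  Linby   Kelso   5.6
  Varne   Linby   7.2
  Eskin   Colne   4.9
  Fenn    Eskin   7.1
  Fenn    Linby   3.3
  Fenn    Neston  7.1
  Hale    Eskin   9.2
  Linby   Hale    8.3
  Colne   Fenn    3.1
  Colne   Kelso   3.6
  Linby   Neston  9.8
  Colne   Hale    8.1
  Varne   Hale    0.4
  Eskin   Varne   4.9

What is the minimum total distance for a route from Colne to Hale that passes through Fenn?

Shortest Colne→Fenn: Colne → Fenn = 3.1
Best Fenn to Hale: Fenn → Linby → Varne → Hale costing 10.9
Total via Fenn: 3.1 + 10.9 = 14 mi.

14 mi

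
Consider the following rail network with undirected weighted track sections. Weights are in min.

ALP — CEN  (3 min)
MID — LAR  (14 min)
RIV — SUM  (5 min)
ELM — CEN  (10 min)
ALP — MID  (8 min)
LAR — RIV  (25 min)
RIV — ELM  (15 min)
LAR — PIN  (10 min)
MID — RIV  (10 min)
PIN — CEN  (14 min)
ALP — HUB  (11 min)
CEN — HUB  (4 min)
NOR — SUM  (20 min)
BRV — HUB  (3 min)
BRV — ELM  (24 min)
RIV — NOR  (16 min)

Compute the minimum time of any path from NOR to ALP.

Shortest distances from NOR:
NOR: 0
RIV: 16  (via NOR)
SUM: 20  (via NOR)
MID: 26  (via RIV)
ELM: 31  (via RIV)
ALP: 34  (via MID)
Shortest route: NOR–RIV–MID–ALP = 34 min.

34 min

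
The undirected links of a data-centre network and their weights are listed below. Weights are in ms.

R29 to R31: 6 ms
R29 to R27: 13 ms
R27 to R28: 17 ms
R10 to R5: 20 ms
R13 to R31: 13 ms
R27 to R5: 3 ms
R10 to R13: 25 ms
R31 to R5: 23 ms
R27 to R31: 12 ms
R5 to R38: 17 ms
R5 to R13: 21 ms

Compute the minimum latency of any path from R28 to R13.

41 ms

Settle nodes by increasing distance from R28:
R28: 0
R27: 17  (via R28)
R5: 20  (via R27)
R31: 29  (via R27)
R29: 30  (via R27)
R38: 37  (via R5)
R10: 40  (via R5)
R13: 41  (via R5)
Shortest route: R28 → R27 → R5 → R13 = 41 ms.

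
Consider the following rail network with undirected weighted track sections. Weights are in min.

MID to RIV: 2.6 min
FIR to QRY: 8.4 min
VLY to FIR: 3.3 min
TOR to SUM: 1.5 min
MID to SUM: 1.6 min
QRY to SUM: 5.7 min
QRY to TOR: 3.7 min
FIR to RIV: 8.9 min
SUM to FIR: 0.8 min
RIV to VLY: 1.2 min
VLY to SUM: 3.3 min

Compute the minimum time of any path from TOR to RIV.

5.7 min

Enumerating some paths:
TOR–SUM–MID–RIV: 1.5+1.6+2.6 = 5.7
TOR–SUM–VLY–RIV: 1.5+3.3+1.2 = 6
TOR–SUM–FIR–VLY–RIV: 1.5+0.8+3.3+1.2 = 6.8
The minimum is 5.7 min via TOR–SUM–MID–RIV.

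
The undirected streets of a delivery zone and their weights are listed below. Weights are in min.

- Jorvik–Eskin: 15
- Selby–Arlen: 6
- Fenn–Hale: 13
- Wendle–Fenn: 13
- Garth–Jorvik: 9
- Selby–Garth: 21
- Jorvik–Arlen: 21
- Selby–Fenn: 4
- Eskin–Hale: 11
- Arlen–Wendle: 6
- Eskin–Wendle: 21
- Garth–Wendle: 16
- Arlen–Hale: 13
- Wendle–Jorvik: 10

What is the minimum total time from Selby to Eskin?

Enumerating some paths:
Selby–Arlen–Hale–Eskin: 6+13+11 = 30
Selby–Fenn–Hale–Eskin: 4+13+11 = 28
The minimum is 28 min via Selby–Fenn–Hale–Eskin.

28 min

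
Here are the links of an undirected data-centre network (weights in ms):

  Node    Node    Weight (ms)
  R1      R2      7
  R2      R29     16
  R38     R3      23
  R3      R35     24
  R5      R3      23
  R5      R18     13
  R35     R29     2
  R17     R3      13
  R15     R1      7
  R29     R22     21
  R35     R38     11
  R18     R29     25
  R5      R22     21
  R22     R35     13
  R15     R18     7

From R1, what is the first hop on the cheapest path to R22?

Compare a few routes:
R1–R15–R18–R5–R22: 7+7+13+21 = 48
R1–R15–R18–R29–R35–R22: 7+7+25+2+13 = 54
R1–R2–R29–R35–R22: 7+16+2+13 = 38
R1–R2–R29–R22: 7+16+21 = 44
The minimum is 38 ms via R1–R2–R29–R35–R22.
So from R1 the first move is to R2.

R2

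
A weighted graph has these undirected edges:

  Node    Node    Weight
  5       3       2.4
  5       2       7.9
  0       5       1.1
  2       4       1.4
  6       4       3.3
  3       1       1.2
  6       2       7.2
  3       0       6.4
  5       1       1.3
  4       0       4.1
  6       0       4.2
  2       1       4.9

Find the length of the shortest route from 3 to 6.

Settle nodes by increasing distance from 3:
3: 0
1: 1.2  (via 3)
5: 2.4  (via 3)
0: 3.5  (via 5)
2: 6.1  (via 1)
4: 7.5  (via 2)
6: 7.7  (via 0)
Shortest route: 3–5–0–6 = 7.7.

7.7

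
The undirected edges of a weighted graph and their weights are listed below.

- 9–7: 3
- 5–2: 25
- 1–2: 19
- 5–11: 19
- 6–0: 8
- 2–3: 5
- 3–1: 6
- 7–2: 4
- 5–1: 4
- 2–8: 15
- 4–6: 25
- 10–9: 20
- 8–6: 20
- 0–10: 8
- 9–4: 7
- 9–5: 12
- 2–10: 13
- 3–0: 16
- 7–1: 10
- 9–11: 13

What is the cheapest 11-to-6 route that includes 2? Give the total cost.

Shortest 11→2: 11 → 9 → 7 → 2 = 20
Best 2 to 6: 2 → 3 → 0 → 6 costing 29
Total via 2: 20 + 29 = 49.

49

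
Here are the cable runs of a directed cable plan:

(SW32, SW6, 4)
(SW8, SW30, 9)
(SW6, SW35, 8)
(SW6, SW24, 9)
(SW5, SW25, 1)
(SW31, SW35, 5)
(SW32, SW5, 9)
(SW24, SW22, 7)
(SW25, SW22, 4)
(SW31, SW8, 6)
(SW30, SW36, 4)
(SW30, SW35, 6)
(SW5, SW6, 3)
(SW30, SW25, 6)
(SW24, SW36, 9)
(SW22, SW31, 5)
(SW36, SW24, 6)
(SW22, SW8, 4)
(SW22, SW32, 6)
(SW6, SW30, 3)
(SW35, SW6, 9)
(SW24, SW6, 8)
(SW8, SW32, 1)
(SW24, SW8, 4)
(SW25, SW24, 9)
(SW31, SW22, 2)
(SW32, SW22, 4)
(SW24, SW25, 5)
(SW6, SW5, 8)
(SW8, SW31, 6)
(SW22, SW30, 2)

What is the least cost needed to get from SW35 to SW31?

Settle nodes by increasing distance from SW35:
SW35: 0
SW6: 9  (via SW35)
SW30: 12  (via SW6)
SW36: 16  (via SW30)
SW5: 17  (via SW6)
SW25: 18  (via SW30)
SW24: 18  (via SW6)
SW8: 22  (via SW24)
SW22: 22  (via SW25)
SW32: 23  (via SW8)
SW31: 27  (via SW22)
Shortest route: SW35–SW6–SW30–SW25–SW22–SW31 = 27.

27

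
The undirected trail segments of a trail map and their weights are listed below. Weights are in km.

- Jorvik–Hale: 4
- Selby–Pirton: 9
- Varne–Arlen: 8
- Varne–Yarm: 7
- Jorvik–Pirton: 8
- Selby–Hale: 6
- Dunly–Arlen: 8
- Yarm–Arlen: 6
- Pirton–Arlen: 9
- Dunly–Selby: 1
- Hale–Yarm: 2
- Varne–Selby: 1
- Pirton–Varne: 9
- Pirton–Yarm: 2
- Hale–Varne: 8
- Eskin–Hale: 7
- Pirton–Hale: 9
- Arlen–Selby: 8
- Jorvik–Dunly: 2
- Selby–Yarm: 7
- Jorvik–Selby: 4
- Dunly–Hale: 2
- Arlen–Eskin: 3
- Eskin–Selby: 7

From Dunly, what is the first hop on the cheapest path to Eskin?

Candidate routes:
Dunly–Selby–Eskin: 1+7 = 8
Dunly–Hale–Eskin: 2+7 = 9
Cheapest is Dunly–Selby–Eskin at 8 km.
So from Dunly the first move is to Selby.

Selby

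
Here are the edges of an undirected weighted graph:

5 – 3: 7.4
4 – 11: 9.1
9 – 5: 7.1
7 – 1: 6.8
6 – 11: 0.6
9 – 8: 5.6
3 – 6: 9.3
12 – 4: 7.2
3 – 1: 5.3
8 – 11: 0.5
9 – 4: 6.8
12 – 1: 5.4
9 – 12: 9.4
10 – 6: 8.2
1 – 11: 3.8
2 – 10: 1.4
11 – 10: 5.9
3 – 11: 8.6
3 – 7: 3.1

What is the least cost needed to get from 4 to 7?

Running Dijkstra from 4:
4: 0
9: 6.8  (via 4)
12: 7.2  (via 4)
11: 9.1  (via 4)
8: 9.6  (via 11)
6: 9.7  (via 11)
1: 12.6  (via 12)
5: 13.9  (via 9)
10: 15  (via 11)
2: 16.4  (via 10)
3: 17.7  (via 11)
7: 19.4  (via 1)
Shortest route: 4–12–1–7 = 19.4.

19.4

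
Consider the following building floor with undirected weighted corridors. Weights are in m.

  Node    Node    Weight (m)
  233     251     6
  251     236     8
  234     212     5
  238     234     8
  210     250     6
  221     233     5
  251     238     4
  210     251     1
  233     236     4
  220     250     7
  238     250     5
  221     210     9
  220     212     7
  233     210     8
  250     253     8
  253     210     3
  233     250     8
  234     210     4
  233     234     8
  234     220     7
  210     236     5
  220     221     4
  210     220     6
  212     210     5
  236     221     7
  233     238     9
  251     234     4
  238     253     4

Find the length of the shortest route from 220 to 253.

9 m

Enumerating some paths:
220 - 234 - 251 - 210 - 253: 7+4+1+3 = 15
220 - 234 - 210 - 253: 7+4+3 = 14
220 - 210 - 253: 6+3 = 9
220 - 212 - 210 - 253: 7+5+3 = 15
The minimum is 9 m via 220 - 210 - 253.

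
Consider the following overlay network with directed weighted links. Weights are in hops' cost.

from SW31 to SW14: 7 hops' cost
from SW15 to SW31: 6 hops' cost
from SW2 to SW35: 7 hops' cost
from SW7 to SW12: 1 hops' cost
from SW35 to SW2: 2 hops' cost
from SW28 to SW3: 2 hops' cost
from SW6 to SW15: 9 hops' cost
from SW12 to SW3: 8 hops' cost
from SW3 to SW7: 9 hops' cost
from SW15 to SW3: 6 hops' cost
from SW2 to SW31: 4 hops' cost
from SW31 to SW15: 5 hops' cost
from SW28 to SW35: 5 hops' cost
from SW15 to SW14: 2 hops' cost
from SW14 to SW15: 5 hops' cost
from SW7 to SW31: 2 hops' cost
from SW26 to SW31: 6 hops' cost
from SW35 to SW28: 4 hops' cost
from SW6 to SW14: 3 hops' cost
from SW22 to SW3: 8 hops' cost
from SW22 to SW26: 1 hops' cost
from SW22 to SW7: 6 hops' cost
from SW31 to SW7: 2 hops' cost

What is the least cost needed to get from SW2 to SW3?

Candidate routes:
SW2–SW31–SW7–SW12–SW3: 4+2+1+8 = 15
SW2–SW35–SW28–SW3: 7+4+2 = 13
SW2–SW31–SW15–SW3: 4+5+6 = 15
The minimum is 13 hops' cost via SW2–SW35–SW28–SW3.

13 hops' cost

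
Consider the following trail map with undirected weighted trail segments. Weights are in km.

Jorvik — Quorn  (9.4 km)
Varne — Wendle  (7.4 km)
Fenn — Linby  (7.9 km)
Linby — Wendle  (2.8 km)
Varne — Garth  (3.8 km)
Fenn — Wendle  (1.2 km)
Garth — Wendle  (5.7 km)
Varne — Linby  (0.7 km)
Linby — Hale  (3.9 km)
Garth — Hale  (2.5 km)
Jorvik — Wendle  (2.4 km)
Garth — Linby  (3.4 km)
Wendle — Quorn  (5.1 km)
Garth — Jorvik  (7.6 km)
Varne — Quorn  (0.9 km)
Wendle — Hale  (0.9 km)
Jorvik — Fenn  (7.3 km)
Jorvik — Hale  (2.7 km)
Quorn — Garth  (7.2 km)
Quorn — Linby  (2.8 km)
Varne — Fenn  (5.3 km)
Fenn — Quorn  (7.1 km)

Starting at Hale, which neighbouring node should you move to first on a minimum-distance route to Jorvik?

Jorvik

Compare a few routes:
Hale - Wendle - Jorvik: 0.9+2.4 = 3.3
Hale - Jorvik: 2.7 = 2.7
The minimum is 2.7 km via Hale - Jorvik.
So from Hale the first move is to Jorvik.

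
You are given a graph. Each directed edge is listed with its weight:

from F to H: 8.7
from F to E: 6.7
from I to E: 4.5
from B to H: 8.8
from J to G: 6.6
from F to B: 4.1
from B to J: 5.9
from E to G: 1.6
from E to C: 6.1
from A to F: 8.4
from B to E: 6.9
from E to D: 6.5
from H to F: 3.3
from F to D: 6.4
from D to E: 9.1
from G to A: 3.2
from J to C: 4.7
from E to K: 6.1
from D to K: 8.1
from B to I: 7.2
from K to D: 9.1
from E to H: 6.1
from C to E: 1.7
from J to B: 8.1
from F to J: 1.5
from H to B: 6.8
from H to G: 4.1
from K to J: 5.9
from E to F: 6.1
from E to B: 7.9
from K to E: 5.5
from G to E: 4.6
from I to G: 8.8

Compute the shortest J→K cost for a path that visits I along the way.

25.9

Shortest J→I: J–B–I = 15.3
Shortest I→K: I–E–K = 10.6
Total via I: 15.3 + 10.6 = 25.9.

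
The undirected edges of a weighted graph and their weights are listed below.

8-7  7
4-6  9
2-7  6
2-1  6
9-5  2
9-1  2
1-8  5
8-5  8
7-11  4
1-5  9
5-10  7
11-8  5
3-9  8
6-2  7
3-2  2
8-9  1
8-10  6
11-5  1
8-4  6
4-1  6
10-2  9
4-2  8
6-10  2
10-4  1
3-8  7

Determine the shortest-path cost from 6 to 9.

Candidate routes:
6 - 10 - 4 - 1 - 9: 2+1+6+2 = 11
6 - 10 - 5 - 9: 2+7+2 = 11
6 - 10 - 4 - 8 - 9: 2+1+6+1 = 10
6 - 10 - 8 - 9: 2+6+1 = 9
Cheapest is 6 - 10 - 8 - 9 at 9.

9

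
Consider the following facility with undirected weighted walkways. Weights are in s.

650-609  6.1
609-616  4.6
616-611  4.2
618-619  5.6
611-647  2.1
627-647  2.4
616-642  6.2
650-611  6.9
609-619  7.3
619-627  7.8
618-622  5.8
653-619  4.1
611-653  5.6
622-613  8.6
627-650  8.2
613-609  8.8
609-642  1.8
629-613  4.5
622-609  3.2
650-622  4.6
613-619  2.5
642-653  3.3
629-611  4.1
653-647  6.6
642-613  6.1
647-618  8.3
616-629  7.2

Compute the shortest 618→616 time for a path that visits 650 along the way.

21.1 s

Best 618 to 650: 618 → 622 → 650 costing 10.4
Best 650 to 616: 650 → 609 → 616 costing 10.7
Total via 650: 10.4 + 10.7 = 21.1 s.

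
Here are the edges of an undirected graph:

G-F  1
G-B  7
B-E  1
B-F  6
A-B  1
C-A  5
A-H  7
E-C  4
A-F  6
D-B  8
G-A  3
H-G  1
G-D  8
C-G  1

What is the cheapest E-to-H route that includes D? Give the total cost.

Shortest E→D: E–B–D = 9
Shortest D→H: D–G–H = 9
Total via D: 9 + 9 = 18.

18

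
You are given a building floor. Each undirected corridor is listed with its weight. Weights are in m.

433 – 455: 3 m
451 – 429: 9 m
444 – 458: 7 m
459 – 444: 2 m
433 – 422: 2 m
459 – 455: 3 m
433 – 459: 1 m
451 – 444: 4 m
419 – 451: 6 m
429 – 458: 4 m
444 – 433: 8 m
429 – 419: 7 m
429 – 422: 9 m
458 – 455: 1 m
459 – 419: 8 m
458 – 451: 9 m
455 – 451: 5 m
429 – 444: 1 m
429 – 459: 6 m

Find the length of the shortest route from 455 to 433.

Shortest distances from 455:
455: 0
458: 1  (via 455)
459: 3  (via 455)
433: 3  (via 455)
Shortest route: 455–433 = 3 m.

3 m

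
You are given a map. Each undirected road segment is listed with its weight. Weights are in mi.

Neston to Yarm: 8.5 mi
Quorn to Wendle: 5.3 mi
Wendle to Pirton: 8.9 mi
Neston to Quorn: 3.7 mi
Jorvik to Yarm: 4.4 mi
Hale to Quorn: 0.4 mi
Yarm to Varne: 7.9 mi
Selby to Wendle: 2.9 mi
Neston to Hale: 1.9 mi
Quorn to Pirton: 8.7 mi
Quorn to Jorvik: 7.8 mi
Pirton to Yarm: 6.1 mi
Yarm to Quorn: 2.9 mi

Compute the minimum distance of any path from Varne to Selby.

Compare a few routes:
Varne → Yarm → Pirton → Wendle → Selby: 7.9+6.1+8.9+2.9 = 25.8
Varne → Yarm → Jorvik → Quorn → Wendle → Selby: 7.9+4.4+7.8+5.3+2.9 = 28.3
Varne → Yarm → Neston → Hale → Quorn → Wendle → Selby: 7.9+8.5+1.9+0.4+5.3+2.9 = 26.9
Varne → Yarm → Quorn → Wendle → Selby: 7.9+2.9+5.3+2.9 = 19
Cheapest is Varne → Yarm → Quorn → Wendle → Selby at 19 mi.

19 mi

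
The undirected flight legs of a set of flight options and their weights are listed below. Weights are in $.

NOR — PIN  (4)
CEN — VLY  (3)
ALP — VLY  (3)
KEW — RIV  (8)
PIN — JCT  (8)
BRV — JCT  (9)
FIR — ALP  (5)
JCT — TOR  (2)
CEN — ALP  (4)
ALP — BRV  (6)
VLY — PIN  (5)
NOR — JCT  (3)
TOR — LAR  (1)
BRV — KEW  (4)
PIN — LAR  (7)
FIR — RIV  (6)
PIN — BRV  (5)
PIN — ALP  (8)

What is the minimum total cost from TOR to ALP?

$16

Candidate routes:
TOR → JCT → BRV → ALP: 2+9+6 = 17
TOR → LAR → PIN → ALP: 1+7+8 = 16
The minimum is $16 via TOR → LAR → PIN → ALP.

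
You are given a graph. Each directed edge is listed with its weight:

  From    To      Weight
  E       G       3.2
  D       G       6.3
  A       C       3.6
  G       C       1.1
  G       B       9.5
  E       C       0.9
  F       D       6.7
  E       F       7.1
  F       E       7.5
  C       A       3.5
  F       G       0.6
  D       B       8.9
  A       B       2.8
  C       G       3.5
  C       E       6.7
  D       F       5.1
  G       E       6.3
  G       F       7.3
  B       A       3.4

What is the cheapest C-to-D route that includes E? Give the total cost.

20.5

Shortest C→E: C–E = 6.7
Shortest E→D: E–F–D = 13.8
Total via E: 6.7 + 13.8 = 20.5.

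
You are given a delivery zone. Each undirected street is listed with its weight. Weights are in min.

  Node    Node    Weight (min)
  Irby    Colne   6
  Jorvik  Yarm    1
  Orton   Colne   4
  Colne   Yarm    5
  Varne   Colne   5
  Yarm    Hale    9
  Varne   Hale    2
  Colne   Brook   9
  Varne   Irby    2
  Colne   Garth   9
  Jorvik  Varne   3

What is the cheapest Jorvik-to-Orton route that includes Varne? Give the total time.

Shortest Jorvik→Varne: Jorvik → Varne = 3
Shortest Varne→Orton: Varne → Colne → Orton = 9
Total via Varne: 3 + 9 = 12 min.

12 min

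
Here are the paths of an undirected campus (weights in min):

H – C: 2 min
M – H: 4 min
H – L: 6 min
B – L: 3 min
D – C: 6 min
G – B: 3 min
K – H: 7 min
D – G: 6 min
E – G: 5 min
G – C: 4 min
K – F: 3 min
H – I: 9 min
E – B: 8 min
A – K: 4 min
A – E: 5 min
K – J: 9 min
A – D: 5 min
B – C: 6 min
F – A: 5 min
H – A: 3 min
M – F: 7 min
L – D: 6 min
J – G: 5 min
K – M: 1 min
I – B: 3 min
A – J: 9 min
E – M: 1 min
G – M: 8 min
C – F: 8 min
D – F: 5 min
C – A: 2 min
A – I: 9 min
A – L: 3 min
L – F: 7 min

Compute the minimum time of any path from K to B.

Running Dijkstra from K:
K: 0
M: 1  (via K)
E: 2  (via M)
F: 3  (via K)
A: 4  (via K)
H: 5  (via M)
C: 6  (via A)
G: 7  (via E)
L: 7  (via A)
D: 8  (via F)
J: 9  (via K)
B: 10  (via E)
Shortest route: K–M–E–B = 10 min.

10 min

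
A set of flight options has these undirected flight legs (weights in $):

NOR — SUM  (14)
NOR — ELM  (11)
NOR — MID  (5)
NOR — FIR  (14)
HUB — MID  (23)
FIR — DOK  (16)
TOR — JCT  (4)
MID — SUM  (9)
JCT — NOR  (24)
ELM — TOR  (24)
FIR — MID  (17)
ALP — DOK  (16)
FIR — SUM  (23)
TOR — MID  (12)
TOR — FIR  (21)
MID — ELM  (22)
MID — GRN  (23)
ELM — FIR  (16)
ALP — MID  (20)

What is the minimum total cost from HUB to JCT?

$39

Shortest distances from HUB:
HUB: 0
MID: 23  (via HUB)
NOR: 28  (via MID)
SUM: 32  (via MID)
TOR: 35  (via MID)
ELM: 39  (via NOR)
JCT: 39  (via TOR)
Shortest route: HUB–MID–TOR–JCT = $39.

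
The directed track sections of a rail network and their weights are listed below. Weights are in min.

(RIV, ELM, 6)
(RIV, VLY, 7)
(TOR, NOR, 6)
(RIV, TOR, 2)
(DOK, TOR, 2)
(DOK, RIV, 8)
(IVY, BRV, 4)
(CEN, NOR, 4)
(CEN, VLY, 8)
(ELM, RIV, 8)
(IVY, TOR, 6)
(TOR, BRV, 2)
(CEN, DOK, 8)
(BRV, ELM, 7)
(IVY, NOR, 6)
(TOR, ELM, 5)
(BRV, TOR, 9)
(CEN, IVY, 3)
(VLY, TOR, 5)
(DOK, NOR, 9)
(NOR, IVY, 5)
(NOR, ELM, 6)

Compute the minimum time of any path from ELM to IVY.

21 min

Candidate routes:
ELM → RIV → TOR → NOR → IVY: 8+2+6+5 = 21
ELM → RIV → VLY → TOR → NOR → IVY: 8+7+5+6+5 = 31
The minimum is 21 min via ELM → RIV → TOR → NOR → IVY.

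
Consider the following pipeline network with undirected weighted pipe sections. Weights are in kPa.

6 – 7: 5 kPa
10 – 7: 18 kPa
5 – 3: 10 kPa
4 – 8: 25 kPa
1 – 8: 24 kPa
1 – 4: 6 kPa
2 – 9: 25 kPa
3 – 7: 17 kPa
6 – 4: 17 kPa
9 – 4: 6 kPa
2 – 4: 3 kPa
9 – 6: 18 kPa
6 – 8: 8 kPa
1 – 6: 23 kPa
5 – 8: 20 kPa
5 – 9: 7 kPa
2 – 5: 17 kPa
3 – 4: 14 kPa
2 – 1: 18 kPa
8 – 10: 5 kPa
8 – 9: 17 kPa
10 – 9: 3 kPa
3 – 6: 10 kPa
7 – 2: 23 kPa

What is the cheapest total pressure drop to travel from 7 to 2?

Running Dijkstra from 7:
7: 0
6: 5  (via 7)
8: 13  (via 6)
3: 15  (via 6)
10: 18  (via 7)
9: 21  (via 10)
4: 22  (via 6)
2: 23  (via 7)
Shortest route: 7–2 = 23 kPa.

23 kPa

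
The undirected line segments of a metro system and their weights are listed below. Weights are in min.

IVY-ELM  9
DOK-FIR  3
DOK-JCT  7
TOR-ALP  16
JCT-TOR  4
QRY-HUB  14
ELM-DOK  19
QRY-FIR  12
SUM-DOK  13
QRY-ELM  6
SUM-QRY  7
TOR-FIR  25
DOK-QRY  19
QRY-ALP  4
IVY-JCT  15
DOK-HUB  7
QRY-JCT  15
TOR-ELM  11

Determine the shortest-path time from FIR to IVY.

25 min

Enumerating some paths:
FIR–DOK–ELM–IVY: 3+19+9 = 31
FIR–QRY–ELM–IVY: 12+6+9 = 27
FIR–DOK–JCT–TOR–ELM–IVY: 3+7+4+11+9 = 34
FIR–DOK–JCT–IVY: 3+7+15 = 25
Cheapest is FIR–DOK–JCT–IVY at 25 min.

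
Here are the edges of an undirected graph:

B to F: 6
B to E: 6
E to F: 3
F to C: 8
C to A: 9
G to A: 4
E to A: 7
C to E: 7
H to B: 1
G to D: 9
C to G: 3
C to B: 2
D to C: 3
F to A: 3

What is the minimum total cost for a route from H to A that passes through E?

Shortest H→E: H → B → E = 7
Shortest E→A: E → F → A = 6
Total via E: 7 + 6 = 13.

13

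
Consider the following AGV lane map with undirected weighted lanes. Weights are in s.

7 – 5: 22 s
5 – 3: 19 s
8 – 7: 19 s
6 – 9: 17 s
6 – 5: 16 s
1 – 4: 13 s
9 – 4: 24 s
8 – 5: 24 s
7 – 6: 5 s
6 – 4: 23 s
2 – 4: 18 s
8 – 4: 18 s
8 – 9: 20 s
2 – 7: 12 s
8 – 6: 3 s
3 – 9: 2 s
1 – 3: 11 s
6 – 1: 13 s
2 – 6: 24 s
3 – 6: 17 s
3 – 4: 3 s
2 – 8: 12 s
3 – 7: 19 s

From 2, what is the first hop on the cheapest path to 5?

8

Candidate routes:
2–8–6–5: 12+3+16 = 31
2–7–6–5: 12+5+16 = 33
Cheapest is 2–8–6–5 at 31 s.
So from 2 the first move is to 8.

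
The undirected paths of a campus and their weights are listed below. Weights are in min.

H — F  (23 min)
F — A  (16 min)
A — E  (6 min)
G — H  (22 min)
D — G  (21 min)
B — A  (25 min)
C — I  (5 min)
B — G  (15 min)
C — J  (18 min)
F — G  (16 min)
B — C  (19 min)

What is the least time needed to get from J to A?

Settle nodes by increasing distance from J:
J: 0
C: 18  (via J)
I: 23  (via C)
B: 37  (via C)
G: 52  (via B)
A: 62  (via B)
Shortest route: J → C → B → A = 62 min.

62 min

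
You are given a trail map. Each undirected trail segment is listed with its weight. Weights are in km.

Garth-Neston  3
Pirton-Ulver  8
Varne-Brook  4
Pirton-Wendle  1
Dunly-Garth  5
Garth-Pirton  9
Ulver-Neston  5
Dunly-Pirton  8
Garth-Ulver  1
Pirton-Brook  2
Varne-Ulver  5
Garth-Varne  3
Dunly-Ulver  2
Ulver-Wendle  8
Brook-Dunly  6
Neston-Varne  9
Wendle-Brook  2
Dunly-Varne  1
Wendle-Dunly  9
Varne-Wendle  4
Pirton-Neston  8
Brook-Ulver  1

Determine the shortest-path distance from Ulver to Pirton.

Enumerating some paths:
Ulver–Brook–Pirton: 1+2 = 3
Ulver–Brook–Wendle–Pirton: 1+2+1 = 4
Cheapest is Ulver–Brook–Pirton at 3 km.

3 km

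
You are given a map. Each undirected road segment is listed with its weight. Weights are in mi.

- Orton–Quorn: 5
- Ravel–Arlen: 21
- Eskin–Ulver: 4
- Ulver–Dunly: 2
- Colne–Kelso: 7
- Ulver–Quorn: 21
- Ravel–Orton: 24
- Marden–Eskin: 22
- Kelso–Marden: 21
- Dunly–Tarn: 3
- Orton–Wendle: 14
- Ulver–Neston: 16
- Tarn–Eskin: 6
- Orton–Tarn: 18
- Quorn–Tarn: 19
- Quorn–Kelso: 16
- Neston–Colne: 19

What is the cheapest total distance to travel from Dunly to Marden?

28 mi

Shortest distances from Dunly:
Dunly: 0
Ulver: 2  (via Dunly)
Tarn: 3  (via Dunly)
Eskin: 6  (via Ulver)
Neston: 18  (via Ulver)
Orton: 21  (via Tarn)
Quorn: 22  (via Tarn)
Marden: 28  (via Eskin)
Shortest route: Dunly → Ulver → Eskin → Marden = 28 mi.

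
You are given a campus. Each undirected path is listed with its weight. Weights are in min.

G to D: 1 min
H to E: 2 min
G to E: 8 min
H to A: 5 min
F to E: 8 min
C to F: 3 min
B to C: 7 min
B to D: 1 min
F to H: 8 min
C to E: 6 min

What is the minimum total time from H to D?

11 min

Compare a few routes:
H → E → G → D: 2+8+1 = 11
H → F → C → B → D: 8+3+7+1 = 19
H → E → C → B → D: 2+6+7+1 = 16
The minimum is 11 min via H → E → G → D.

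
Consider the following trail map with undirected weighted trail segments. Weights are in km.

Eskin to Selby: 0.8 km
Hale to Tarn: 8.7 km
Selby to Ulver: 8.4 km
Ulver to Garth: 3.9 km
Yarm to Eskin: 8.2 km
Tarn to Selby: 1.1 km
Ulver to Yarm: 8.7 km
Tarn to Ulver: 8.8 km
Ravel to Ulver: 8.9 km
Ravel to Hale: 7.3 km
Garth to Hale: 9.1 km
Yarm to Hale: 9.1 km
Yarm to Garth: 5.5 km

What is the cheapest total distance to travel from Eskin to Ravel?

Candidate routes:
Eskin → Selby → Ulver → Ravel: 0.8+8.4+8.9 = 18.1
Eskin → Selby → Tarn → Hale → Ravel: 0.8+1.1+8.7+7.3 = 17.9
Eskin → Yarm → Hale → Ravel: 8.2+9.1+7.3 = 24.6
Eskin → Selby → Tarn → Ulver → Ravel: 0.8+1.1+8.8+8.9 = 19.6
The minimum is 17.9 km via Eskin → Selby → Tarn → Hale → Ravel.

17.9 km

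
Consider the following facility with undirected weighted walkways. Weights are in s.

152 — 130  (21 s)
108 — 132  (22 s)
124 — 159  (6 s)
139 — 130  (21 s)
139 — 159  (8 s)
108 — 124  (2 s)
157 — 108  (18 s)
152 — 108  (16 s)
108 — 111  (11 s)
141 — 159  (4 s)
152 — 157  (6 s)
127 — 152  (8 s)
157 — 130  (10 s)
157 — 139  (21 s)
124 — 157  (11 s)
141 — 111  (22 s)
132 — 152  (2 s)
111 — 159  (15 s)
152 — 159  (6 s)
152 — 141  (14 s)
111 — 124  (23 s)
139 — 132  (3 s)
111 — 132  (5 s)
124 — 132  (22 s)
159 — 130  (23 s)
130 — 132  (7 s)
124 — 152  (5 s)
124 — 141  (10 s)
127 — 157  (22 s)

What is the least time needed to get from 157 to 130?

10 s

Compare a few routes:
157 - 130: 10 = 10
157 - 152 - 132 - 130: 6+2+7 = 15
Cheapest is 157 - 130 at 10 s.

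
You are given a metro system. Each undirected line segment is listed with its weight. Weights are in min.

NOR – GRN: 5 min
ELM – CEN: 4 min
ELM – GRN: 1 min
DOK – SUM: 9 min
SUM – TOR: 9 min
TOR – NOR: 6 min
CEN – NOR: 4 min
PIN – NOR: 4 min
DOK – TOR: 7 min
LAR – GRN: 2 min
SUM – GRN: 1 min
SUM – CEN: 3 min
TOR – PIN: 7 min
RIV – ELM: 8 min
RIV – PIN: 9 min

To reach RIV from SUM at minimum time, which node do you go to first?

GRN

Candidate routes:
SUM–GRN–NOR–PIN–RIV: 1+5+4+9 = 19
SUM–GRN–ELM–RIV: 1+1+8 = 10
SUM–CEN–ELM–RIV: 3+4+8 = 15
The minimum is 10 min via SUM–GRN–ELM–RIV.
So from SUM the first move is to GRN.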